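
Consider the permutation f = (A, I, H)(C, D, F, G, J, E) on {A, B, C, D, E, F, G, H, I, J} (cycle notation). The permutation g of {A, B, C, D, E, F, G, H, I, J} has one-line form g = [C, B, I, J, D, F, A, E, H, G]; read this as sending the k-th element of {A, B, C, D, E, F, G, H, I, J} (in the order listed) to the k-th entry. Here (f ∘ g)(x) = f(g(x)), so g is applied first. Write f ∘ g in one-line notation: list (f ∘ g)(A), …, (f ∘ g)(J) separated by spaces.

D B H E F G I C A J

Chase each element through g then f: A → C → D; B → B → B; C → I → H; D → J → E; E → D → F; F → F → G; G → A → I; H → E → C; I → H → A; J → G → J.
Collecting the images, f ∘ g = [D B H E F G I C A J].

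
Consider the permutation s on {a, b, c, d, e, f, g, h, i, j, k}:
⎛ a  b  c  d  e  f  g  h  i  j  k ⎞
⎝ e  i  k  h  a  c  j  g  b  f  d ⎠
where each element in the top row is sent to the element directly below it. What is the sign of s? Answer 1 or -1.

1

In disjoint-cycle form the cycle lengths are 7, 2, 2.
A cycle is odd iff its length is even; s has 2 even-length cycles, so sgn(s) = (−1)^2 and s is even.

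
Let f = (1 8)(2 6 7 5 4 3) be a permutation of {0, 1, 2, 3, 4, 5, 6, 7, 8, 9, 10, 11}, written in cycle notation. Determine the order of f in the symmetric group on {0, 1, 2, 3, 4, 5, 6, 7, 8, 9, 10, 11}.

6

The cycle type of f is (6, 2, 1, 1, 1, 1).
The order of f is the least common multiple of its cycle lengths: lcm(6, 2) = 6.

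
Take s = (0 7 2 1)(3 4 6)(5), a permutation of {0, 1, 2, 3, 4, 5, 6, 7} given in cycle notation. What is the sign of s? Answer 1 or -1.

-1

The cycle lengths are 4, 3, 1.
A cycle of length ℓ contributes ℓ−1 transpositions, so s is a product of 3 + 2 = 5 transpositions — odd.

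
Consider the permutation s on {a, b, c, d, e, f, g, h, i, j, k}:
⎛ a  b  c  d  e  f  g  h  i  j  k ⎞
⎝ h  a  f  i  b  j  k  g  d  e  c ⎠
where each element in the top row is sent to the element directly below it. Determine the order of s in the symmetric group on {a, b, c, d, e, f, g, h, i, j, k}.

18

The disjoint-cycle form of s has cycle lengths 9, 2.
The order is lcm(9, 2) = 18.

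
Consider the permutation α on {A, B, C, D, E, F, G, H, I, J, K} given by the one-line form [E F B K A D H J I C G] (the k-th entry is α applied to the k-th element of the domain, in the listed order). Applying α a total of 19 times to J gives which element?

Tracing J → C → … returns to J after 8 steps, so J lies in an 8-cycle (B, F, D, K, G, H, J, C).
On an 8-cycle, α^8 is the identity, so α^19 = α^3 there (19 ≡ 3 mod 8).
Advancing 3 steps from J: J → C → B → F.

F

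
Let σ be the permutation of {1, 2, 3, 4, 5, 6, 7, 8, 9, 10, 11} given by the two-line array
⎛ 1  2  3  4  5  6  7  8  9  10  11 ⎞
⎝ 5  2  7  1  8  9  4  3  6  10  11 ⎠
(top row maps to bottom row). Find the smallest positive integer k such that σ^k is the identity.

Writing σ as disjoint cycles, the cycle lengths are 6, 2, 1, 1, 1.
Since disjoint cycles commute, ord(σ) = lcm(6, 2) = 6.

6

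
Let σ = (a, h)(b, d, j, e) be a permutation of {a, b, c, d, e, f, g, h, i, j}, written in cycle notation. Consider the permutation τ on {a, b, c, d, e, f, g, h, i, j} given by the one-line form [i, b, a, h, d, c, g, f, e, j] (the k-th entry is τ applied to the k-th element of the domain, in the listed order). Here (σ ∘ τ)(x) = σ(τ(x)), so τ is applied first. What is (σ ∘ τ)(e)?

(σ ∘ τ)(e) = σ(τ(e)). τ(e) = d, then σ(d) = j. So (σ ∘ τ)(e) = j.

j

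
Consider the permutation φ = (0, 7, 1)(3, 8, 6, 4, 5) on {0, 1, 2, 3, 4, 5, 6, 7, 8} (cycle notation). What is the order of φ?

15

The cycle type of φ is (5, 3, 1).
The order is lcm(5, 3) = 15.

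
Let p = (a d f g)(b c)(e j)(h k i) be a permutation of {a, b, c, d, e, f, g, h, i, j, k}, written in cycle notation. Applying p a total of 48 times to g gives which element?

g lies in the 4-cycle (a d f g).
Since the cycle has length 4, p^48 acts on it the same as p^0 (48 mod 4 = 0).
So p^48(g) = g.

g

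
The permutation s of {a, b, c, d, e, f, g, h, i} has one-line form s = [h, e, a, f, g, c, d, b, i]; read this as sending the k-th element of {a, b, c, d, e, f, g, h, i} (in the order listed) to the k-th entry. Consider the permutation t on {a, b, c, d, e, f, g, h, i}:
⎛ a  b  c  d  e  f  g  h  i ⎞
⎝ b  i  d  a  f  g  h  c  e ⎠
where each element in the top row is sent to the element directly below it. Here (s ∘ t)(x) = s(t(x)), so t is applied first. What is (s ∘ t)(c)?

f

First apply t: t(c) = d, then s(d) = f. Thus (s ∘ t)(c) = f.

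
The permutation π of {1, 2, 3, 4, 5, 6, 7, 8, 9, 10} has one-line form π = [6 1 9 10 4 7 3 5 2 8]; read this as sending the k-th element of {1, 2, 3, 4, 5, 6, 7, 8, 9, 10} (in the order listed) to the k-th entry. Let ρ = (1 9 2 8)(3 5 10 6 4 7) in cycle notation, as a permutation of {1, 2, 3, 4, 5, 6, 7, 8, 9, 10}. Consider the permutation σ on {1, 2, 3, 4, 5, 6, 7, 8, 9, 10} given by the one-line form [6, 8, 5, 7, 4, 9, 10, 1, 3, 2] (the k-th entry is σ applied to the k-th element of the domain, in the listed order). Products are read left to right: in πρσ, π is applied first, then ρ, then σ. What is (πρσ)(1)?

7

(πρσ)(1) = σ(ρ(π(1))). π(1) = 6, then ρ(6) = 4, then σ(4) = 7, so the result is 7.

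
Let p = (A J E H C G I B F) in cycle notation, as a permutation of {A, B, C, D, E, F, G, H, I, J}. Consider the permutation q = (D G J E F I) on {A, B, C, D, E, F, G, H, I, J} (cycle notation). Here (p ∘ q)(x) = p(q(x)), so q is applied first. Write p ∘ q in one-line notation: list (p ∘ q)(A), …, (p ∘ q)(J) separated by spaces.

J F G I A B E C D H

(p ∘ q)(x) = p(q(x)). Computing each image: p(q(A)) = p(A) = J, p(q(B)) = p(B) = F, p(q(C)) = p(C) = G, p(q(D)) = p(G) = I, p(q(E)) = p(F) = A, p(q(F)) = p(I) = B, p(q(G)) = p(J) = E, p(q(H)) = p(H) = C, p(q(I)) = p(D) = D, p(q(J)) = p(E) = H.
Hence p ∘ q = [J F G I A B E C D H].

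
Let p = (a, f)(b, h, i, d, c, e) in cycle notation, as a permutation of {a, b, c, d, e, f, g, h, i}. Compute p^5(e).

e lies in the 6-cycle (b, h, i, d, c, e).
Stepping 5 places around the cycle: e → b → h → i → d → c.

c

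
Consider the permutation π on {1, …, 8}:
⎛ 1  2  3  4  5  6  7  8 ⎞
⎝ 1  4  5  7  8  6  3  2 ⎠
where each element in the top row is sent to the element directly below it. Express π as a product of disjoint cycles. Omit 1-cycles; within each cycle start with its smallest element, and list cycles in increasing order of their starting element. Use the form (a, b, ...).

(2, 4, 7, 3, 5, 8)

From 2: 2 → 4 → 7 → 3 → 5 → 8 → 2, closing the cycle (2, 4, 7, 3, 5, 8).
Continuing from each remaining unvisited element yields (2, 4, 7, 3, 5, 8).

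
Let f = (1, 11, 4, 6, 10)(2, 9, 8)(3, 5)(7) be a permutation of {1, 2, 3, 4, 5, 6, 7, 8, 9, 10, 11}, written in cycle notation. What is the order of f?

The cycle type of f is (5, 3, 2, 1).
Since disjoint cycles commute, ord(f) = lcm(5, 3, 2) = 30.

30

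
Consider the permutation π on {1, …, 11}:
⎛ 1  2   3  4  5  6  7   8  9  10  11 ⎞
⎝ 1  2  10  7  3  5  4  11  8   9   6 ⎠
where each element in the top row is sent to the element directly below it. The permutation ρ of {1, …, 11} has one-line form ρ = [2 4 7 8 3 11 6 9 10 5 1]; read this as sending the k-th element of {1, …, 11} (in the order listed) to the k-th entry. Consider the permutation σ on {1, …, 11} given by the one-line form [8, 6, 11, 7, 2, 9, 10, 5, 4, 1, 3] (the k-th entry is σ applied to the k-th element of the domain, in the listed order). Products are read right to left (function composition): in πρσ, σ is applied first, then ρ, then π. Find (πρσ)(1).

(πρσ)(1) = π(ρ(σ(1))). σ(1) = 8, then ρ(8) = 9, then π(9) = 8, so the result is 8.

8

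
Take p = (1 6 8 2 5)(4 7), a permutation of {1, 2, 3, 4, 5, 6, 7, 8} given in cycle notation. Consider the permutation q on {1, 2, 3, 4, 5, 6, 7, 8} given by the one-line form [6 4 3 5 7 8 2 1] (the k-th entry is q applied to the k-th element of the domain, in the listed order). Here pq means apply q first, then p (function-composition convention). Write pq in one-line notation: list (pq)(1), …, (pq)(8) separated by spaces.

8 7 3 1 4 2 5 6

Chase each element through q then p: 1 → 6 → 8; 2 → 4 → 7; 3 → 3 → 3; 4 → 5 → 1; 5 → 7 → 4; 6 → 8 → 2; 7 → 2 → 5; 8 → 1 → 6.
Collecting the images, pq = [8 7 3 1 4 2 5 6].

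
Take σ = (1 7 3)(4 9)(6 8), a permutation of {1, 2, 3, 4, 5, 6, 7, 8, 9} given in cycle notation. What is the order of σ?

The disjoint cycles have lengths 3, 2, 2, 1, 1.
Since disjoint cycles commute, ord(σ) = lcm(3, 2, 2) = 6.

6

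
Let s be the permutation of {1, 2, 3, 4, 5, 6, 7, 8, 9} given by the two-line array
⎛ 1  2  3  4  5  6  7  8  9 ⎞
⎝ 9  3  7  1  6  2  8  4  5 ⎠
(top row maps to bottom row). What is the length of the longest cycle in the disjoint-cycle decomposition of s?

Decomposing into disjoint cycles gives (1, 9, 5, 6, 2, 3, 7, 8, 4); the longest has length 9.

9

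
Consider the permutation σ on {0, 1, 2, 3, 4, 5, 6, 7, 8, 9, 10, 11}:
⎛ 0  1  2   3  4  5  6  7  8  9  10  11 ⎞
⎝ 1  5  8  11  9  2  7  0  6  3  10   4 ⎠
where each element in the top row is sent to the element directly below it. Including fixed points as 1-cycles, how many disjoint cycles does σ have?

The cycle decomposition is (0, 1, 5, 2, 8, 6, 7)(3, 11, 4, 9)(10), which has 3 cycles (counting 1-cycles).

3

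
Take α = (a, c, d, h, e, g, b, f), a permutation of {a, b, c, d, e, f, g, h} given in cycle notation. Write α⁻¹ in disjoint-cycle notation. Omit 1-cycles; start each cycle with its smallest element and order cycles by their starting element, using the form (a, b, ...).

(a, f, b, g, e, h, d, c)

Inverting a permutation written in cycle notation just reverses the order within every cycle.
After reversing and putting each cycle's least element first, α⁻¹ = (a, f, b, g, e, h, d, c).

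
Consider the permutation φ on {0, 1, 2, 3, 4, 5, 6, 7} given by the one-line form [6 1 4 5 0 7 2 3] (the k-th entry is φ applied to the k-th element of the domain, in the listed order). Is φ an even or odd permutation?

odd

In disjoint-cycle form the cycle lengths are 4, 3, 1.
A cycle is odd iff its length is even; φ has 1 even-length cycle, so sgn(φ) = (−1)^1 and φ is odd.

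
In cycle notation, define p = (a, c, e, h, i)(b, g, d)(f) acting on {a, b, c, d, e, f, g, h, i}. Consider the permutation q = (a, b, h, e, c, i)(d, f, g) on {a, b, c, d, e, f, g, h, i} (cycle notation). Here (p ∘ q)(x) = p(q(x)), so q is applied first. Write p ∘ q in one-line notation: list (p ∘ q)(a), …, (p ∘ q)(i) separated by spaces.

g i a f e d b h c

Chase each element through q then p: a → b → g; b → h → i; c → i → a; d → f → f; e → c → e; f → g → d; g → d → b; h → e → h; i → a → c.
Collecting the images, p ∘ q = [g i a f e d b h c].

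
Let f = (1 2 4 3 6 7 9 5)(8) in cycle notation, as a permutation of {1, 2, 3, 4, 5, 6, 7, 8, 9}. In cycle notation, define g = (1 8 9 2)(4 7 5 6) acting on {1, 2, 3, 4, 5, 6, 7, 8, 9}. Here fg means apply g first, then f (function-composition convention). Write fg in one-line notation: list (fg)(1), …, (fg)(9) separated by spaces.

For each element, apply g then f: 1 → 8 → 8; 2 → 1 → 2; 3 → 3 → 6; 4 → 7 → 9; 5 → 6 → 7; 6 → 4 → 3; 7 → 5 → 1; 8 → 9 → 5; 9 → 2 → 4.
So fg in one-line form is 8 2 6 9 7 3 1 5 4.

8 2 6 9 7 3 1 5 4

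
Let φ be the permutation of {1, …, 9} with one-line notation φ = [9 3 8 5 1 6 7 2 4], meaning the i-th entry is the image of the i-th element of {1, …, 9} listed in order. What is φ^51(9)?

1

Tracing 9 → 4 → … returns to 9 after 4 steps, so 9 lies in a 4-cycle (1, 9, 4, 5).
Since the cycle has length 4, φ^51 acts on it the same as φ^3 (51 mod 4 = 3).
Advancing 3 steps from 9: 9 → 4 → 5 → 1.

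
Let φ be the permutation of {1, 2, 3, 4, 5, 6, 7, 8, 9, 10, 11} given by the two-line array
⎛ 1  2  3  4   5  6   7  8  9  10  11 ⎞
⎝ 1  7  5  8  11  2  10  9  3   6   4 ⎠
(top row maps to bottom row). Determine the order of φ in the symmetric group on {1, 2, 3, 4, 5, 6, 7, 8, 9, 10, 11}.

Writing φ as disjoint cycles, the cycle lengths are 6, 4, 1.
The order of φ is the least common multiple of its cycle lengths: lcm(6, 4) = 12.

12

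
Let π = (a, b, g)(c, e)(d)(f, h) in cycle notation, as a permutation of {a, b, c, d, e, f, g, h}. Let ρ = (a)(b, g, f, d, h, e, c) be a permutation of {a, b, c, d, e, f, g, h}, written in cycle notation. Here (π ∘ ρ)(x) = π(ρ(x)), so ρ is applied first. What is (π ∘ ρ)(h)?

(π ∘ ρ)(h) = π(ρ(h)). ρ(h) = e, then π(e) = c. So (π ∘ ρ)(h) = c.

c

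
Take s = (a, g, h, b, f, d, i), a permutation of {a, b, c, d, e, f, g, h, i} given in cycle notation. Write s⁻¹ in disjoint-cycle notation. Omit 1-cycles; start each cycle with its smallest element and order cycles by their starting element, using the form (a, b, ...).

(a, i, d, f, b, h, g)

The inverse reverses each cycle.
Reversing each cycle of s and rotating so the smallest element leads gives (a, i, d, f, b, h, g).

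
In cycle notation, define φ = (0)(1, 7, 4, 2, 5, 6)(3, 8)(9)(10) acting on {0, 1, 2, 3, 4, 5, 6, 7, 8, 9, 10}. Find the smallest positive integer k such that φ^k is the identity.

The cycle type of φ is (6, 2, 1, 1, 1).
The order of φ is the least common multiple of its cycle lengths: lcm(6, 2) = 6.

6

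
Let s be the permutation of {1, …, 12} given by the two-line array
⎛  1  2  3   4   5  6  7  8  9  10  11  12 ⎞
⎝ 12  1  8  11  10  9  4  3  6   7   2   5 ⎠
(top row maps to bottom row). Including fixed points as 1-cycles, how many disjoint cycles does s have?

The cycle decomposition is (1, 12, 5, 10, 7, 4, 11, 2)(3, 8)(6, 9), which has 3 cycles (counting 1-cycles).

3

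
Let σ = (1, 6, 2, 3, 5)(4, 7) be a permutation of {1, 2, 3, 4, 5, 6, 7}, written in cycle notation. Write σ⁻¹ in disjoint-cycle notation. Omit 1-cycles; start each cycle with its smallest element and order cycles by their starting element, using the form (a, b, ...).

(1, 5, 3, 2, 6)(4, 7)

If σ sends a → b within a cycle, σ⁻¹ sends b → a; equivalently, reverse each cycle.
After reversing and putting each cycle's least element first, σ⁻¹ = (1, 5, 3, 2, 6)(4, 7).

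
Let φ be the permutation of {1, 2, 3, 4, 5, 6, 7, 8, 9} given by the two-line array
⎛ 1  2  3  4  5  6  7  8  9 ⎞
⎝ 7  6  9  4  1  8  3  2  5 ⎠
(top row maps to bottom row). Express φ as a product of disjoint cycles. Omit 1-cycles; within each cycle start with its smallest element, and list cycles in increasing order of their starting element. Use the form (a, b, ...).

From 1: 1 → 7 → 3 → 9 → 5 → 1, closing the cycle (1, 7, 3, 9, 5).
Continuing from each remaining unvisited element yields (1, 7, 3, 9, 5)(2, 6, 8).

(1, 7, 3, 9, 5)(2, 6, 8)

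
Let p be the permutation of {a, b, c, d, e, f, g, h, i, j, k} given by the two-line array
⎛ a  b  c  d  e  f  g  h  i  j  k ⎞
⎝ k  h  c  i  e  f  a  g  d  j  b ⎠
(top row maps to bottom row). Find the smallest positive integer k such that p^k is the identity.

10

The disjoint-cycle form of p has cycle lengths 5, 2, 1, 1, 1, 1.
Since disjoint cycles commute, ord(p) = lcm(5, 2) = 10.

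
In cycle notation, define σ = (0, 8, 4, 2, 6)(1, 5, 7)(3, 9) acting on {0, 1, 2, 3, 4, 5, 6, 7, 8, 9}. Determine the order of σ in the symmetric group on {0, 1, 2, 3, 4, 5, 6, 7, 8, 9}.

30

The cycle type of σ is (5, 3, 2).
The order of σ is the least common multiple of its cycle lengths: lcm(5, 3, 2) = 30.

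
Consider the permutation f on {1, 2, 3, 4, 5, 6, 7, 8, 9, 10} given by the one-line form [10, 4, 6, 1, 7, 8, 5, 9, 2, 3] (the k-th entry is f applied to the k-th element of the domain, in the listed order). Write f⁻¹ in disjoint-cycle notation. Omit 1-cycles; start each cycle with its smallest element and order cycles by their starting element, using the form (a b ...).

(1 4 2 9 8 6 3 10)(5 7)

First write f in disjoint cycles: (1 10 3 6 8 9 2 4)(5 7).
Reversing each cycle (and rotating so the smallest element leads) gives f⁻¹ = (1 4 2 9 8 6 3 10)(5 7).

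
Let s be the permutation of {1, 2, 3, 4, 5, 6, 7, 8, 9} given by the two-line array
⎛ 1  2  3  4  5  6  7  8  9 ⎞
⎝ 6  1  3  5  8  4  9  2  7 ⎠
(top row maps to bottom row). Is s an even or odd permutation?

In disjoint-cycle form the cycle lengths are 6, 2, 1.
A cycle of length ℓ contributes ℓ−1 transpositions, so s is a product of 5 + 1 = 6 transpositions — even.

even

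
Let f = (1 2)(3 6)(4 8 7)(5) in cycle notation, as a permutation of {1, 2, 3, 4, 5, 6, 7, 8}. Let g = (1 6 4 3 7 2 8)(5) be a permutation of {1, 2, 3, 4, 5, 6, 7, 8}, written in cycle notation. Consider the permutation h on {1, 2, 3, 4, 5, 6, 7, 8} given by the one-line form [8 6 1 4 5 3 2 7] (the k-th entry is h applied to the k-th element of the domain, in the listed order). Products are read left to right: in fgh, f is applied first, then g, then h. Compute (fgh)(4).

8

Chase 4: f(4) = 8; g(8) = 1; h(1) = 8. Hence (fgh)(4) = 8.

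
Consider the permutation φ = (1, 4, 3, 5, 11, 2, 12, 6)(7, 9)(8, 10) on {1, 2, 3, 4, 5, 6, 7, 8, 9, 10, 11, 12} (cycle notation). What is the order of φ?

The disjoint cycles have lengths 8, 2, 2.
The order of φ is the least common multiple of its cycle lengths: lcm(8, 2, 2) = 8.

8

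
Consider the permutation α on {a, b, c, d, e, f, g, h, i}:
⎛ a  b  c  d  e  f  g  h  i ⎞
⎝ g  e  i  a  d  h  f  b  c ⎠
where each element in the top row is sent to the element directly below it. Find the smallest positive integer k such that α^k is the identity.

The disjoint-cycle form of α has cycle lengths 7, 2.
The order is lcm(7, 2) = 14.

14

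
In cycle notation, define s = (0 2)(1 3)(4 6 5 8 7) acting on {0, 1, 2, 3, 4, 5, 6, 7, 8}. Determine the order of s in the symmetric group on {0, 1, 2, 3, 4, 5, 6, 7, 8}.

The cycle type of s is (5, 2, 2).
The order of s is the least common multiple of its cycle lengths: lcm(5, 2, 2) = 10.

10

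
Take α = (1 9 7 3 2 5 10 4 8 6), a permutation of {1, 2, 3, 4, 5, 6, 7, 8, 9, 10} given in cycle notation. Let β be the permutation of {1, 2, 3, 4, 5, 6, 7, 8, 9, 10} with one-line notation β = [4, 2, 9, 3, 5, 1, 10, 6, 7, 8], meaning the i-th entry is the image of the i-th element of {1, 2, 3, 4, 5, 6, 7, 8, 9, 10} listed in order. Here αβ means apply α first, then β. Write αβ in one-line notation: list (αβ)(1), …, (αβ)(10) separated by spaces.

For each element, apply α then β: 1 → 9 → 7; 2 → 5 → 5; 3 → 2 → 2; 4 → 8 → 6; 5 → 10 → 8; 6 → 1 → 4; 7 → 3 → 9; 8 → 6 → 1; 9 → 7 → 10; 10 → 4 → 3.
Collecting the images, αβ = [7 5 2 6 8 4 9 1 10 3].

7 5 2 6 8 4 9 1 10 3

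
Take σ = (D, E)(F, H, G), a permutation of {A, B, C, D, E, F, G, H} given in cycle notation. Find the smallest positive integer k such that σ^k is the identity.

The disjoint cycles have lengths 3, 2, 1, 1, 1.
The order is lcm(3, 2) = 6.

6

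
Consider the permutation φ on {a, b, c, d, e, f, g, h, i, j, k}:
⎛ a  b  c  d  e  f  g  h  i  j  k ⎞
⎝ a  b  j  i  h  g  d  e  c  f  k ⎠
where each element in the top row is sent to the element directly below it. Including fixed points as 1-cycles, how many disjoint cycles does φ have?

The cycle decomposition is (a)(b)(c j f g d i)(e h)(k), which has 5 cycles (counting 1-cycles).

5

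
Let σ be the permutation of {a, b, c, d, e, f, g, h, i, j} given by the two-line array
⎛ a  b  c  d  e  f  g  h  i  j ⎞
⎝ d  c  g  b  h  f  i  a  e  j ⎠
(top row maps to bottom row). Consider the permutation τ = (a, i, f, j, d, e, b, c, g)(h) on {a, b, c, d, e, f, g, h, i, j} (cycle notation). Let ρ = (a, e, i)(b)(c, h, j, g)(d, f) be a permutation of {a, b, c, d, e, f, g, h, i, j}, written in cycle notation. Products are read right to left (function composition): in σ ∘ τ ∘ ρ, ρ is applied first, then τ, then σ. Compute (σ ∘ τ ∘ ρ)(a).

c

(σ ∘ τ ∘ ρ)(a) = σ(τ(ρ(a))). ρ(a) = e, then τ(e) = b, then σ(b) = c, so the result is c.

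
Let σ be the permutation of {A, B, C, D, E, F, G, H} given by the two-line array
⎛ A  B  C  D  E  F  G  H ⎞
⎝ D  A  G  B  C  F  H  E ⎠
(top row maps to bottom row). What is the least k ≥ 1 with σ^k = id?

The disjoint-cycle form of σ has cycle lengths 4, 3, 1.
The order of σ is the least common multiple of its cycle lengths: lcm(4, 3) = 12.

12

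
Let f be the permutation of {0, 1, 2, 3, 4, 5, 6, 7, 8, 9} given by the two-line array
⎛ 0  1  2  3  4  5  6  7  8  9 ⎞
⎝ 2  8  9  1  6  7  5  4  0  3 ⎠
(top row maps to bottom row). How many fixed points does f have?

No element satisfies f(x) = x, so there are 0 fixed points.

0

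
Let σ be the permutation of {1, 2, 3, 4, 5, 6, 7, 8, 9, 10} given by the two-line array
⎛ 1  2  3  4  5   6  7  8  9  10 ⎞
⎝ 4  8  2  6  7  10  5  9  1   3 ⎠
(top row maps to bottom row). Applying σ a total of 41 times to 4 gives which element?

6

Tracing 4 → 6 → … returns to 4 after 8 steps, so 4 lies in an 8-cycle (1, 4, 6, 10, 3, 2, 8, 9).
Since the cycle has length 8, σ^41 acts on it the same as σ^1 (41 mod 8 = 1).
Advancing 1 step from 4: 4 → 6.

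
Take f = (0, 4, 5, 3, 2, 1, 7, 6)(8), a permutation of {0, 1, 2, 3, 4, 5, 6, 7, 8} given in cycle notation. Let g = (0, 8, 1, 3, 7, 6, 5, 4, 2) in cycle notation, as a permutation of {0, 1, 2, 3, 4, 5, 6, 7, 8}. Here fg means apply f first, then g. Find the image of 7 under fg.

5

(fg)(7) = g(f(7)). f(7) = 6, then g(6) = 5. So (fg)(7) = 5.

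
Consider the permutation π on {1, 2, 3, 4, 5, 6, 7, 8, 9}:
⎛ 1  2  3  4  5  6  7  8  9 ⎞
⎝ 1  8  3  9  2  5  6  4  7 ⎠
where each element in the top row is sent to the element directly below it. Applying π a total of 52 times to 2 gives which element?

Tracing 2 → 8 → … returns to 2 after 7 steps, so 2 lies in a 7-cycle (2, 8, 4, 9, 7, 6, 5).
Powers repeat with period 7 on this cycle, and 52 mod 7 = 3, so π^52(2) = π^3(2).
Stepping 3 places around the cycle: 2 → 8 → 4 → 9.

9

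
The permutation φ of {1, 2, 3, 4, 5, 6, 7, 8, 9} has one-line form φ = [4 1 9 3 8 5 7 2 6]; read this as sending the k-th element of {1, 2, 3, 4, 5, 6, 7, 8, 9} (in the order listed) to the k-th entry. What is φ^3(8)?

4

Tracing 8 → 2 → … returns to 8 after 8 steps, so 8 lies in an 8-cycle (1, 4, 3, 9, 6, 5, 8, 2).
Advancing 3 steps from 8: 8 → 2 → 1 → 4.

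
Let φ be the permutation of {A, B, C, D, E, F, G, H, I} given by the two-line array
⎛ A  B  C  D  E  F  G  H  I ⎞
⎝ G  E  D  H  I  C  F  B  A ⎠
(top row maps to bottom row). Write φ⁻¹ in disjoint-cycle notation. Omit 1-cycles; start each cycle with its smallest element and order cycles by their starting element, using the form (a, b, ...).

(A, I, E, B, H, D, C, F, G)

First write φ in disjoint cycles: (A, G, F, C, D, H, B, E, I).
Reversing each cycle (and rotating so the smallest element leads) gives φ⁻¹ = (A, I, E, B, H, D, C, F, G).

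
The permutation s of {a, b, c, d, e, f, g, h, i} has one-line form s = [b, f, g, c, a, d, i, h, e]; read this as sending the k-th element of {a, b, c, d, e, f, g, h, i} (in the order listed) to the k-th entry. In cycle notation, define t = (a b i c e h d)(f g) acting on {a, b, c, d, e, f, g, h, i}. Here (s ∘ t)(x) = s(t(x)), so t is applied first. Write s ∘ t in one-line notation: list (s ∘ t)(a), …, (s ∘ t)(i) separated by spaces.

(s ∘ t)(x) = s(t(x)). Computing each image: s(t(a)) = s(b) = f, s(t(b)) = s(i) = e, s(t(c)) = s(e) = a, s(t(d)) = s(a) = b, s(t(e)) = s(h) = h, s(t(f)) = s(g) = i, s(t(g)) = s(f) = d, s(t(h)) = s(d) = c, s(t(i)) = s(c) = g.
Hence s ∘ t = [f e a b h i d c g].

f e a b h i d c g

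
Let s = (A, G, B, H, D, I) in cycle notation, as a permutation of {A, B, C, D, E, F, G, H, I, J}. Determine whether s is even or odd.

odd

The cycle lengths are 6, 1, 1, 1, 1.
A cycle is odd iff its length is even; s has 1 even-length cycle, so sgn(s) = (−1)^1 and s is odd.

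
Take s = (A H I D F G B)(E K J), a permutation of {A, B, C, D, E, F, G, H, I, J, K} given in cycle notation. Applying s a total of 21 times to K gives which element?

K

K lies in the 3-cycle (E K J).
Since the cycle has length 3, s^21 acts on it the same as s^0 (21 mod 3 = 0).
So s^21(K) = K.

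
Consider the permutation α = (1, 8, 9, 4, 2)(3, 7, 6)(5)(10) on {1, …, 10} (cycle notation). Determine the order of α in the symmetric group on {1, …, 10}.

The cycle type of α is (5, 3, 1, 1).
The order is lcm(5, 3) = 15.

15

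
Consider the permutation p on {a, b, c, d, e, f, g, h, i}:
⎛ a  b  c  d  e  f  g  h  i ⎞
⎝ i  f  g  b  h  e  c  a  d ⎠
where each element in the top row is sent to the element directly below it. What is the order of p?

Decomposing into disjoint cycles gives cycle lengths 7, 2.
The order is lcm(7, 2) = 14.

14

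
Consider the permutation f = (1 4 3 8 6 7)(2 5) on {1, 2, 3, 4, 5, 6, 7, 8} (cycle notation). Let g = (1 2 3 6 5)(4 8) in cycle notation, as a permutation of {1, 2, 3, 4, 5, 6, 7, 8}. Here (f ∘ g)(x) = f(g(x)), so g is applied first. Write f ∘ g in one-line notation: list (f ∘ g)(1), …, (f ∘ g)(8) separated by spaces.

5 8 7 6 4 2 1 3

(f ∘ g)(x) = f(g(x)). Computing each image: f(g(1)) = f(2) = 5, f(g(2)) = f(3) = 8, f(g(3)) = f(6) = 7, f(g(4)) = f(8) = 6, f(g(5)) = f(1) = 4, f(g(6)) = f(5) = 2, f(g(7)) = f(7) = 1, f(g(8)) = f(4) = 3.
Hence f ∘ g = [5 8 7 6 4 2 1 3].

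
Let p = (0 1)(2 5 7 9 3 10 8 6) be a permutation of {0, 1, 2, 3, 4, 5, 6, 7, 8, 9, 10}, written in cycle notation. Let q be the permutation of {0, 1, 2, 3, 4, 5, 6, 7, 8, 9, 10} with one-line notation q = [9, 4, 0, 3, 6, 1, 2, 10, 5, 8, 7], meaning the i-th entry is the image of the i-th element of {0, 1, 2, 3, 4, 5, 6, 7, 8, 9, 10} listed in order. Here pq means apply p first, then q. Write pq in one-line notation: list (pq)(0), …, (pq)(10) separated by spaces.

(pq)(x) = q(p(x)). Computing each image: q(p(0)) = q(1) = 4, q(p(1)) = q(0) = 9, q(p(2)) = q(5) = 1, q(p(3)) = q(10) = 7, q(p(4)) = q(4) = 6, q(p(5)) = q(7) = 10, q(p(6)) = q(2) = 0, q(p(7)) = q(9) = 8, q(p(8)) = q(6) = 2, q(p(9)) = q(3) = 3, q(p(10)) = q(8) = 5.
Hence pq = [4 9 1 7 6 10 0 8 2 3 5].

4 9 1 7 6 10 0 8 2 3 5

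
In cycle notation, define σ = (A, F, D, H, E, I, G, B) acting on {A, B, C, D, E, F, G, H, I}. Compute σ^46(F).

F lies in the 8-cycle (A, F, D, H, E, I, G, B).
On an 8-cycle, σ^8 is the identity, so σ^46 = σ^6 there (46 ≡ 6 mod 8).
Advancing 6 steps from F: F → D → H → E → I → G → B.

B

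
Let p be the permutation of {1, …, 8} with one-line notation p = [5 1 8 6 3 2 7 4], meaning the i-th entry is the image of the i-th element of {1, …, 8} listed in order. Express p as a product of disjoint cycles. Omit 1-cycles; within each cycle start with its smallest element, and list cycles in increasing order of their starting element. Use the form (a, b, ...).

From 1: 1 → 5 → 3 → 8 → 4 → 6 → 2 → 1, closing the cycle (1, 5, 3, 8, 4, 6, 2).
Repeating from the next unused element and collecting all non-trivial cycles gives (1, 5, 3, 8, 4, 6, 2).

(1, 5, 3, 8, 4, 6, 2)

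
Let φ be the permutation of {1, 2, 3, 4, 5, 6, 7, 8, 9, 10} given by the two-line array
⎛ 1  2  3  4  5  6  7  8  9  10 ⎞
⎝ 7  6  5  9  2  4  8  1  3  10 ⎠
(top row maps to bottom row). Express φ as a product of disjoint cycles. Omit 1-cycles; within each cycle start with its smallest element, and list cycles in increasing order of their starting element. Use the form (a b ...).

Iterating φ from 1 gives 1 → 7 → 8 → 1; that is the 3-cycle (1 7 8).
Repeating from the next unused element and collecting all non-trivial cycles gives (1 7 8)(2 6 4 9 3 5).

(1 7 8)(2 6 4 9 3 5)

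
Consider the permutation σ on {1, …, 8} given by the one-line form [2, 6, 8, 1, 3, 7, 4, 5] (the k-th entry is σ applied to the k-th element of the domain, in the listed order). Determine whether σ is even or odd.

even

In disjoint-cycle form the cycle lengths are 5, 3.
A cycle of length ℓ contributes ℓ−1 transpositions, so σ is a product of 4 + 2 = 6 transpositions — even.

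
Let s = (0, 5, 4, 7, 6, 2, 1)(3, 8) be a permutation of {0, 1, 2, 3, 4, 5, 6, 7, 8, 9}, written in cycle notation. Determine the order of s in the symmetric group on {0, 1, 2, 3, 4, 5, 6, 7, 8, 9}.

The cycle type of s is (7, 2, 1).
Since disjoint cycles commute, ord(s) = lcm(7, 2) = 14.

14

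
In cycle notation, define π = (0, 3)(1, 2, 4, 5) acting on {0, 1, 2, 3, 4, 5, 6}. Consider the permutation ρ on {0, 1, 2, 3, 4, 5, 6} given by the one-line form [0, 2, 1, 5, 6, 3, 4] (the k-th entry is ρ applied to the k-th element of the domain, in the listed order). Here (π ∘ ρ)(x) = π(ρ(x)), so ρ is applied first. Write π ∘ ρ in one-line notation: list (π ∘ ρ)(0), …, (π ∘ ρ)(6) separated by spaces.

(π ∘ ρ)(x) = π(ρ(x)). Computing each image: π(ρ(0)) = π(0) = 3, π(ρ(1)) = π(2) = 4, π(ρ(2)) = π(1) = 2, π(ρ(3)) = π(5) = 1, π(ρ(4)) = π(6) = 6, π(ρ(5)) = π(3) = 0, π(ρ(6)) = π(4) = 5.
Hence π ∘ ρ = [3 4 2 1 6 0 5].

3 4 2 1 6 0 5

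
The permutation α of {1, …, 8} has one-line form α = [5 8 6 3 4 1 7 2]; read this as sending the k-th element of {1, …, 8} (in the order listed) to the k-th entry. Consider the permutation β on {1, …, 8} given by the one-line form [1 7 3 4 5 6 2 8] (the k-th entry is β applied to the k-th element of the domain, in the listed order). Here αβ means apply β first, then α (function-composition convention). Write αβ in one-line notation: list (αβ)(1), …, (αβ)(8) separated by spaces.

(αβ)(x) = α(β(x)). Computing each image: α(β(1)) = α(1) = 5, α(β(2)) = α(7) = 7, α(β(3)) = α(3) = 6, α(β(4)) = α(4) = 3, α(β(5)) = α(5) = 4, α(β(6)) = α(6) = 1, α(β(7)) = α(2) = 8, α(β(8)) = α(8) = 2.
Hence αβ = [5 7 6 3 4 1 8 2].

5 7 6 3 4 1 8 2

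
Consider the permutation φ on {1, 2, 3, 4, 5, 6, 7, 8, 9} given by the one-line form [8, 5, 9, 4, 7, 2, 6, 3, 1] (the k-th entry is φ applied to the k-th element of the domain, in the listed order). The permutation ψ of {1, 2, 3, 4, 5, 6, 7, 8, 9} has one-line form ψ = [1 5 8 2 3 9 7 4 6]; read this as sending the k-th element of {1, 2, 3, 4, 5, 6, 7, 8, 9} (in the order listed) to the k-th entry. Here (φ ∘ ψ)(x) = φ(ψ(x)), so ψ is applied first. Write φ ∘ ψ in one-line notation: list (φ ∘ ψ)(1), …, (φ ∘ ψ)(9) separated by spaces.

8 7 3 5 9 1 6 4 2

Chase each element through ψ then φ: 1 → 1 → 8; 2 → 5 → 7; 3 → 8 → 3; 4 → 2 → 5; 5 → 3 → 9; 6 → 9 → 1; 7 → 7 → 6; 8 → 4 → 4; 9 → 6 → 2.
So φ ∘ ψ in one-line form is 8 7 3 5 9 1 6 4 2.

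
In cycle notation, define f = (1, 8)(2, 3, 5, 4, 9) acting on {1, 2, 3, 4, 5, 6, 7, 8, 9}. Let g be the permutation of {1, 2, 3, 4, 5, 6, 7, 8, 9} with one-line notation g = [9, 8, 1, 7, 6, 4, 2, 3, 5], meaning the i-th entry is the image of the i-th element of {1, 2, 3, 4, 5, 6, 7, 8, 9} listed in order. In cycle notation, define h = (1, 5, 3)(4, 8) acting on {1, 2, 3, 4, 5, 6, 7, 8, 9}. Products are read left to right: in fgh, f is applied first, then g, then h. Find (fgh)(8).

9

(fgh)(8) = h(g(f(8))). f(8) = 1, then g(1) = 9, then h(9) = 9, so the result is 9.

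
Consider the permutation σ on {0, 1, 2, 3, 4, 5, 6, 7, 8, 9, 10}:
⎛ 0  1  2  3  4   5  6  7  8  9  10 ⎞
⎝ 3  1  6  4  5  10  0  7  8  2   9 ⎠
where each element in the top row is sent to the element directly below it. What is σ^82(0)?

Tracing 0 → 3 → … returns to 0 after 8 steps, so 0 lies in an 8-cycle (0, 3, 4, 5, 10, 9, 2, 6).
Powers repeat with period 8 on this cycle, and 82 mod 8 = 2, so σ^82(0) = σ^2(0).
Advancing 2 steps from 0: 0 → 3 → 4.

4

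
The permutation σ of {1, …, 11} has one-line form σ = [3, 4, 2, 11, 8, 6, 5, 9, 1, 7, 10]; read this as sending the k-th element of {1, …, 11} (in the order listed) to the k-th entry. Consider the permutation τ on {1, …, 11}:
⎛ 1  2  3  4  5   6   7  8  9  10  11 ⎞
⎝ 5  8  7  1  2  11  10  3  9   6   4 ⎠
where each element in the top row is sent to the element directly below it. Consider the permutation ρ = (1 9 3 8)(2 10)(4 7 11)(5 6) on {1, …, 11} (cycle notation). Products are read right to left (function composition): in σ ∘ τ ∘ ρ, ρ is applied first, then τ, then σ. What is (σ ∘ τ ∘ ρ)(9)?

5

(σ ∘ τ ∘ ρ)(9) = σ(τ(ρ(9))). ρ(9) = 3, then τ(3) = 7, then σ(7) = 5, so the result is 5.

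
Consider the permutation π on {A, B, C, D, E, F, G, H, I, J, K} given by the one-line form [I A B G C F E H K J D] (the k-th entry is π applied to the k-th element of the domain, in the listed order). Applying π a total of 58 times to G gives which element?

C

Tracing G → E → … returns to G after 8 steps, so G lies in an 8-cycle (A, I, K, D, G, E, C, B).
Powers repeat with period 8 on this cycle, and 58 mod 8 = 2, so π^58(G) = π^2(G).
Stepping 2 places around the cycle: G → E → C.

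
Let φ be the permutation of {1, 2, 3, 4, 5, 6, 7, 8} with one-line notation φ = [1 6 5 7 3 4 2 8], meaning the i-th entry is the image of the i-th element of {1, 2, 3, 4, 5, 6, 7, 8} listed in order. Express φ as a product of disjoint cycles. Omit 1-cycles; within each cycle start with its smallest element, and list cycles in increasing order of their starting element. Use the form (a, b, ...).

(2, 6, 4, 7)(3, 5)

Start at 2 and follow images: 2 → 6 → 4 → 7 → 2, giving the cycle (2, 6, 4, 7).
Repeating from the next unused element and collecting all non-trivial cycles gives (2, 6, 4, 7)(3, 5).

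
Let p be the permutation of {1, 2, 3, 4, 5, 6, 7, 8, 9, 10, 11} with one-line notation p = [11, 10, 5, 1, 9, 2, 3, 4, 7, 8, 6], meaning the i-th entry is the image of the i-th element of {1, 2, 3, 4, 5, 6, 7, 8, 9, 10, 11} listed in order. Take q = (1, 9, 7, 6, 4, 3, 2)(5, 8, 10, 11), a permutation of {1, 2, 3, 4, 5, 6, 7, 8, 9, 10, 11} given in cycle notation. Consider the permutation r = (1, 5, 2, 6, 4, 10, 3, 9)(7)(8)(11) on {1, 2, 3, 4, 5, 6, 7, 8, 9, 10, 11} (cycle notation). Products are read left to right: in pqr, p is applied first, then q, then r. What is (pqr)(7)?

6

Apply the permutations in order: p(7) = 3, then q(3) = 2, then r(2) = 6. So (pqr)(7) = 6.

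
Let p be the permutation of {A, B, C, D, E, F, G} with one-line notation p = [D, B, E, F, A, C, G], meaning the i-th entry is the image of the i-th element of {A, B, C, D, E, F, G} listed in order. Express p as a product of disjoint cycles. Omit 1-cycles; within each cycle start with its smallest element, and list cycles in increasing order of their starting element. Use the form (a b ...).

Start at A and follow images: A → D → F → C → E → A, giving the cycle (A D F C E).
Repeating from the next unused element and collecting all non-trivial cycles gives (A D F C E).

(A D F C E)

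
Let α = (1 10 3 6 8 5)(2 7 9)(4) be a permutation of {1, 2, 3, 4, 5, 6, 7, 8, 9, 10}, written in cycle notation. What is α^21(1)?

6

1 lies in the 6-cycle (1 10 3 6 8 5).
Powers repeat with period 6 on this cycle, and 21 mod 6 = 3, so α^21(1) = α^3(1).
Advancing 3 steps from 1: 1 → 10 → 3 → 6.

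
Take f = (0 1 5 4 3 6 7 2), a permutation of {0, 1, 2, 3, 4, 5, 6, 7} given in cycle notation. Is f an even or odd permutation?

The cycle lengths are 8.
A cycle of length ℓ contributes ℓ−1 transpositions, so f is a product of 7 transpositions — odd.

odd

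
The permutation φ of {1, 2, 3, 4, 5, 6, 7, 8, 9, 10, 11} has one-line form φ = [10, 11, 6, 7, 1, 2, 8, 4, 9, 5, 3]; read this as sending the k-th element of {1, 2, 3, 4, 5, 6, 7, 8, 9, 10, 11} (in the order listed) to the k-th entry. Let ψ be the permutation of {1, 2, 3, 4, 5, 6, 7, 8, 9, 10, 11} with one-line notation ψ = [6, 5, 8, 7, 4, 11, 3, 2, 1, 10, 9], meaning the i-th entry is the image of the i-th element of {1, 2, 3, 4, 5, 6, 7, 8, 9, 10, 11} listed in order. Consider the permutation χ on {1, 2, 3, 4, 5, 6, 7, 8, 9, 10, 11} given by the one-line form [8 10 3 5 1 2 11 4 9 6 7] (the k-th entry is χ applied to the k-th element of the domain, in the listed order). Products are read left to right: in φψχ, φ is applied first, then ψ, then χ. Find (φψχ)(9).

8

(φψχ)(9) = χ(ψ(φ(9))). φ(9) = 9, then ψ(9) = 1, then χ(1) = 8, so the result is 8.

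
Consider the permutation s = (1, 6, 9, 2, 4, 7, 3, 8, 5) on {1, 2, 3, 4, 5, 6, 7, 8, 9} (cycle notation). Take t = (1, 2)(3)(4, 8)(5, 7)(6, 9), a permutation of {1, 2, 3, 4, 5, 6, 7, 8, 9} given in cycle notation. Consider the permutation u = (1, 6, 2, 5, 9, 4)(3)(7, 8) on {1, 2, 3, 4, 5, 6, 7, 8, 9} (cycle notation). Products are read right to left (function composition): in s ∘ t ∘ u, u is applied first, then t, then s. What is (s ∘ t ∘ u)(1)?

Apply the permutations in order: u(1) = 6, then t(6) = 9, then s(9) = 2. So (s ∘ t ∘ u)(1) = 2.

2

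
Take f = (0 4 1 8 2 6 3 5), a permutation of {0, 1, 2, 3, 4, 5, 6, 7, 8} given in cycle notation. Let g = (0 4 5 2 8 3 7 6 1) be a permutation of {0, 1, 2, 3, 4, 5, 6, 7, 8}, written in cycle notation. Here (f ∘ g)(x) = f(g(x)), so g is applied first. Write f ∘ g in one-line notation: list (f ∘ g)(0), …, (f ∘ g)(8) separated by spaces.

1 4 2 7 0 6 8 3 5

(f ∘ g)(x) = f(g(x)). Computing each image: f(g(0)) = f(4) = 1, f(g(1)) = f(0) = 4, f(g(2)) = f(8) = 2, f(g(3)) = f(7) = 7, f(g(4)) = f(5) = 0, f(g(5)) = f(2) = 6, f(g(6)) = f(1) = 8, f(g(7)) = f(6) = 3, f(g(8)) = f(3) = 5.
Hence f ∘ g = [1 4 2 7 0 6 8 3 5].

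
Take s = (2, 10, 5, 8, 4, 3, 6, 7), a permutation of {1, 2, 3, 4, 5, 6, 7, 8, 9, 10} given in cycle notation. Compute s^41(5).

8

5 lies in the 8-cycle (2, 10, 5, 8, 4, 3, 6, 7).
Powers repeat with period 8 on this cycle, and 41 mod 8 = 1, so s^41(5) = s^1(5).
Stepping 1 place around the cycle: 5 → 8.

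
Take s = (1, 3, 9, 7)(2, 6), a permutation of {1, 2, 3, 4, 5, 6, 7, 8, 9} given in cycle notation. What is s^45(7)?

7 lies in the 4-cycle (1, 3, 9, 7).
On a 4-cycle, s^4 is the identity, so s^45 = s^1 there (45 ≡ 1 mod 4).
Stepping 1 place around the cycle: 7 → 1.

1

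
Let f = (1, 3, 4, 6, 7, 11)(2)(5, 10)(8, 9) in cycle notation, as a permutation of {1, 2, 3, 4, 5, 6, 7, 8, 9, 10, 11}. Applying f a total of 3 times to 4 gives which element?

4 lies in the 6-cycle (1, 3, 4, 6, 7, 11).
Advancing 3 steps from 4: 4 → 6 → 7 → 11.

11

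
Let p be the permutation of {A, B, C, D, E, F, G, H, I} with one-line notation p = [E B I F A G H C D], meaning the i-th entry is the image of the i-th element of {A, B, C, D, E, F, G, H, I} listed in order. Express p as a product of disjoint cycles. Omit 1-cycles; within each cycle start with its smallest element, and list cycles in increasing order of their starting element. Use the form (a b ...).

Iterating p from A gives A → E → A; that is the 2-cycle (A E).
Repeating from the next unused element and collecting all non-trivial cycles gives (A E)(C I D F G H).

(A E)(C I D F G H)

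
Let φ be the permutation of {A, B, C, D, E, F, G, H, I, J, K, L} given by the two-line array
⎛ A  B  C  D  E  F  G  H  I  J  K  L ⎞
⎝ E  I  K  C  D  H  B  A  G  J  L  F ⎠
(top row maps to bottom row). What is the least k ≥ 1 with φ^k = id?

24

Writing φ as disjoint cycles, the cycle lengths are 8, 3, 1.
Since disjoint cycles commute, ord(φ) = lcm(8, 3) = 24.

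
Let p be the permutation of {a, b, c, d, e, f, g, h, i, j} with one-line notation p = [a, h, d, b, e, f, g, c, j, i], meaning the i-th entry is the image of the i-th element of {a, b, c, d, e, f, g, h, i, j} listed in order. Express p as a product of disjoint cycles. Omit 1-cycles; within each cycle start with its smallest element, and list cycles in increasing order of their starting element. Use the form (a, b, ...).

Iterating p from b gives b → h → c → d → b; that is the 4-cycle (b, h, c, d).
Continuing from each remaining unvisited element yields (b, h, c, d)(i, j).

(b, h, c, d)(i, j)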